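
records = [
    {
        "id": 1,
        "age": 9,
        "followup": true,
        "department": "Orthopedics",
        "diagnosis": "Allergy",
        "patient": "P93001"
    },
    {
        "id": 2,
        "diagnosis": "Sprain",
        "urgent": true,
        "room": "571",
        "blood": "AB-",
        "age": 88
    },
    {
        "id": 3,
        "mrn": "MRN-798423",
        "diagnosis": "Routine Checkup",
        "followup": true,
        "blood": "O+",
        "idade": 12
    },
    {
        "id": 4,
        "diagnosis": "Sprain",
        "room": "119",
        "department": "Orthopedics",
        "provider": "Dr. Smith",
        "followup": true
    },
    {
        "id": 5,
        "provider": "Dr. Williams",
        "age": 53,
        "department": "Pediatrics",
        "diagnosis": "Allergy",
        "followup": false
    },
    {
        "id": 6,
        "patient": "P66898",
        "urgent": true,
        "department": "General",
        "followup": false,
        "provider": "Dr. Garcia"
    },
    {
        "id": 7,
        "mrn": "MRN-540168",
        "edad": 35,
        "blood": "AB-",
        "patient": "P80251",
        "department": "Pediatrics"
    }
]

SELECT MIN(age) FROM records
9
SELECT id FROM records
[1, 2, 3, 4, 5, 6, 7]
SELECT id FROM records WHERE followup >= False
[1, 3, 4, 5, 6]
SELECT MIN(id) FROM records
1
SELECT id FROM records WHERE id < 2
[1]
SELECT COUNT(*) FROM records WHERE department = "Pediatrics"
2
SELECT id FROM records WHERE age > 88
[]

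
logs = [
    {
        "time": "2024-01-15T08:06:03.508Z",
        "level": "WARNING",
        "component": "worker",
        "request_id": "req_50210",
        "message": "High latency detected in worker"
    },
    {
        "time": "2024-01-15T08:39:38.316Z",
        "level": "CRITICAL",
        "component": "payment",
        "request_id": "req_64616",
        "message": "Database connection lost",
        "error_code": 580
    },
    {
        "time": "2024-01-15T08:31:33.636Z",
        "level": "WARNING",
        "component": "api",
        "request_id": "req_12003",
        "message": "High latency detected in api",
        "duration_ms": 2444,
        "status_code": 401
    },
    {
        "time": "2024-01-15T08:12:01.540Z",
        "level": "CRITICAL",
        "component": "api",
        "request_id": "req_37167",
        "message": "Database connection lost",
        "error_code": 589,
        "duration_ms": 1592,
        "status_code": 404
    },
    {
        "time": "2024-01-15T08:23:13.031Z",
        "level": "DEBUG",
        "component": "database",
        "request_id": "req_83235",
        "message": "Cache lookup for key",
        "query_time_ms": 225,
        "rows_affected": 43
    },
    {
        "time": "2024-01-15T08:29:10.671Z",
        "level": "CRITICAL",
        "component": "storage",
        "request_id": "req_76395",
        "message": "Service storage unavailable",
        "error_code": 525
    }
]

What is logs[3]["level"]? "CRITICAL"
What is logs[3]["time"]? "2024-01-15T08:12:01.540Z"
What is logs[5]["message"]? "Service storage unavailable"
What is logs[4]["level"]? "DEBUG"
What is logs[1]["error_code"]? 580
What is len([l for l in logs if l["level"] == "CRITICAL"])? 3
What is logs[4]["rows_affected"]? 43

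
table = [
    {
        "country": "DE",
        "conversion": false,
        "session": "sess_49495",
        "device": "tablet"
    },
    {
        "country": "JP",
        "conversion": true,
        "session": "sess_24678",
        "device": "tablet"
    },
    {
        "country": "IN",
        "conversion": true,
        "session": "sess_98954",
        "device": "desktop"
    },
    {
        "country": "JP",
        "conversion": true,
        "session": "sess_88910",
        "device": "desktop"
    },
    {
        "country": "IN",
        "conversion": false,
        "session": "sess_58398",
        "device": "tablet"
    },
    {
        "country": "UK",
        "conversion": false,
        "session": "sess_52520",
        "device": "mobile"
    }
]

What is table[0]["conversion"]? False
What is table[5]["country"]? "UK"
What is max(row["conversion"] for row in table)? True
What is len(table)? 6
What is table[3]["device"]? "desktop"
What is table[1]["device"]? "tablet"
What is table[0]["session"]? "sess_49495"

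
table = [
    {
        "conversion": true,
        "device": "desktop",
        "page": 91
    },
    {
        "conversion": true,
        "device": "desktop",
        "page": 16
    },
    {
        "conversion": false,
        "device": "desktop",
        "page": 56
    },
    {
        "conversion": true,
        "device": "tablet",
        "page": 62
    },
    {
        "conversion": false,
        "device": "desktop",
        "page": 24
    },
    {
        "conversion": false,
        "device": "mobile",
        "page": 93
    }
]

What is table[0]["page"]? 91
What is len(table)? 6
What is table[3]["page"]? 62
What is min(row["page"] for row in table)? 16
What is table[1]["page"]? 16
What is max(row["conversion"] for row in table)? True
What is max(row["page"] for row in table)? 93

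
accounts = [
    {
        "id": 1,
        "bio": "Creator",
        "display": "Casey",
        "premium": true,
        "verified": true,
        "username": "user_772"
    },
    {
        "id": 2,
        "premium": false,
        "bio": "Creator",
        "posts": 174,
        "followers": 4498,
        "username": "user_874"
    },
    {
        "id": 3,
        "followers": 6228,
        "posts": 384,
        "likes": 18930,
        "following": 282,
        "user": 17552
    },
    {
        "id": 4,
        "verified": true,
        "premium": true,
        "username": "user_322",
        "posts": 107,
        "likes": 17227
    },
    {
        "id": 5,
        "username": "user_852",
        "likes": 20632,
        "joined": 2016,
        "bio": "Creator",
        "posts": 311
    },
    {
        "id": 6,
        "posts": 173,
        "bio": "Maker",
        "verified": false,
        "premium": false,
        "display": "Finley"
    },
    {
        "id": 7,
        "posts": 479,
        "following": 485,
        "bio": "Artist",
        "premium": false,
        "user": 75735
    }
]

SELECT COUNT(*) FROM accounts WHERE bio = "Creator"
3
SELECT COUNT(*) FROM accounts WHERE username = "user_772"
1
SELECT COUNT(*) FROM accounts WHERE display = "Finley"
1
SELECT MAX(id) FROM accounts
7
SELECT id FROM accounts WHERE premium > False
[1, 4]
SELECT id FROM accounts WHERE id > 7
[]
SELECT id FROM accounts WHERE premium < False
[]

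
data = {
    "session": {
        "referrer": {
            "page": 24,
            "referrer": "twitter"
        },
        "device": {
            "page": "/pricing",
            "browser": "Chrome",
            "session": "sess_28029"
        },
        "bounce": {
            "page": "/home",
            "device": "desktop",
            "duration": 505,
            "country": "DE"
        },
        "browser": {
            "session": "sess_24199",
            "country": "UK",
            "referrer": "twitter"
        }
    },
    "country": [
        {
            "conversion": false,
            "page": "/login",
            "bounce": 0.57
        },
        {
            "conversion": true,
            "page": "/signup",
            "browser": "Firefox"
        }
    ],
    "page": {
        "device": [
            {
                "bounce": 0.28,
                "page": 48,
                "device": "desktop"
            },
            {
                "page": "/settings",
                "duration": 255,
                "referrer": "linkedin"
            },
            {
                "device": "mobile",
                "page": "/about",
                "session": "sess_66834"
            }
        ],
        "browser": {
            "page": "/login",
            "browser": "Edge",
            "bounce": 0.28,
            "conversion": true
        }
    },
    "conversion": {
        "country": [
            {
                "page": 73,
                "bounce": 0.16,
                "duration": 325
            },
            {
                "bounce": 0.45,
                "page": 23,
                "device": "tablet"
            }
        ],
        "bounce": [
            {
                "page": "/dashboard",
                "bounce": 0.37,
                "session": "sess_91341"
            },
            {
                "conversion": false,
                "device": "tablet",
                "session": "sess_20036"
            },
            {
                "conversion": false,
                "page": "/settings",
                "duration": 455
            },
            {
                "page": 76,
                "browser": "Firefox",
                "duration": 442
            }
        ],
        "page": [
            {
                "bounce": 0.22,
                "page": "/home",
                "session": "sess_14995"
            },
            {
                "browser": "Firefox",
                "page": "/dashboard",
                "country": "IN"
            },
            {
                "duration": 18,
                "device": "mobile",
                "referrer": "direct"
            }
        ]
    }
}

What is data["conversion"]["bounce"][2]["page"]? "/settings"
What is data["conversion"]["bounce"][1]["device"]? "tablet"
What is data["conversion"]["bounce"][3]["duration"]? 442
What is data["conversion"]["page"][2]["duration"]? 18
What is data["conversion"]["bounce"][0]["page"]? "/dashboard"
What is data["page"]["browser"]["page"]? "/login"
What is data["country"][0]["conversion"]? False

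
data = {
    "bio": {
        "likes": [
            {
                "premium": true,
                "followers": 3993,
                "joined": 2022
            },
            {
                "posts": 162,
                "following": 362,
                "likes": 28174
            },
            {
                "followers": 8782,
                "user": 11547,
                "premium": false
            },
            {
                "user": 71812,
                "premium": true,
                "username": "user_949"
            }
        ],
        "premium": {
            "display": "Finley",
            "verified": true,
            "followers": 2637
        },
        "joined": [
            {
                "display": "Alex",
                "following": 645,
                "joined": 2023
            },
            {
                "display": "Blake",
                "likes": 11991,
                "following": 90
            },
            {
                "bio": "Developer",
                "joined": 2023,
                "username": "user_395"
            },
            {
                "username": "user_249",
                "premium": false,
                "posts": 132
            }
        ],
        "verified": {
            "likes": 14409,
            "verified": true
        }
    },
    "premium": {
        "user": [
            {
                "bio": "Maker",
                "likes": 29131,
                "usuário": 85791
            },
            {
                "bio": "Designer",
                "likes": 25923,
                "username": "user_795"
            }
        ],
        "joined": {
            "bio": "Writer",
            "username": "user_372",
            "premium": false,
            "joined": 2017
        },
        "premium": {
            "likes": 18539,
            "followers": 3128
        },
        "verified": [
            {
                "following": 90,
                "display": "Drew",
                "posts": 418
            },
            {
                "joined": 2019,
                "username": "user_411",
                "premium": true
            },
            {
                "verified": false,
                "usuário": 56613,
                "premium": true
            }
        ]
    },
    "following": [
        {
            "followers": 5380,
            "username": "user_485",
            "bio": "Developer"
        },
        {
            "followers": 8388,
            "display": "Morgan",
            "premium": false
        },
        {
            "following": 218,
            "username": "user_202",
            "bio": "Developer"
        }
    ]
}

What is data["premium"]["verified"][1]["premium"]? True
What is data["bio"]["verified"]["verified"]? True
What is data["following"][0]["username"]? "user_485"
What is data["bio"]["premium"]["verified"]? True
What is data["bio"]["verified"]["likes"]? 14409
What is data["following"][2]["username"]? "user_202"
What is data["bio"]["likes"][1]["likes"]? 28174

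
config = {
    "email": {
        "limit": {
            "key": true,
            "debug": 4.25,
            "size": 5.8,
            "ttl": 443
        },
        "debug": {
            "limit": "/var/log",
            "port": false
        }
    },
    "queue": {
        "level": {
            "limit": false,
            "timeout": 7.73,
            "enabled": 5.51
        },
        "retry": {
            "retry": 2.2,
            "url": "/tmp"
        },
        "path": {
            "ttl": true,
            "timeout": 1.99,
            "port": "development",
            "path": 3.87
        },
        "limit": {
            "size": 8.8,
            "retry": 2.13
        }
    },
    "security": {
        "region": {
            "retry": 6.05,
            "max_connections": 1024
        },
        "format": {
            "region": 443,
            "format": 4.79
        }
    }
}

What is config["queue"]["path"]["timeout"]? 1.99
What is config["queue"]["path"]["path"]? 3.87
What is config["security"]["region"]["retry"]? 6.05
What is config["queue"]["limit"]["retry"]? 2.13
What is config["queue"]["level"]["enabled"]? 5.51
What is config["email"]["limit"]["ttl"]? 443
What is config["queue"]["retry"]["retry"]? 2.2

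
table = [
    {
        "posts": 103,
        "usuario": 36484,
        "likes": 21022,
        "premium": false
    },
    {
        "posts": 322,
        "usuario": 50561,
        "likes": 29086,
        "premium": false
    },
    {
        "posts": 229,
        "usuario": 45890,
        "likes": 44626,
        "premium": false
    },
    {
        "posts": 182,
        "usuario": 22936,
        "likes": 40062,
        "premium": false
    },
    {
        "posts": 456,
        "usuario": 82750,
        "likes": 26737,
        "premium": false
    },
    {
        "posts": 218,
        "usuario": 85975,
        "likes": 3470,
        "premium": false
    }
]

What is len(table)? 6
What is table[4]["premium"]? False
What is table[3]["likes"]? 40062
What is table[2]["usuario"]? 45890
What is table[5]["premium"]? False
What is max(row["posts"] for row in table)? 456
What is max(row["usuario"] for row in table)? 85975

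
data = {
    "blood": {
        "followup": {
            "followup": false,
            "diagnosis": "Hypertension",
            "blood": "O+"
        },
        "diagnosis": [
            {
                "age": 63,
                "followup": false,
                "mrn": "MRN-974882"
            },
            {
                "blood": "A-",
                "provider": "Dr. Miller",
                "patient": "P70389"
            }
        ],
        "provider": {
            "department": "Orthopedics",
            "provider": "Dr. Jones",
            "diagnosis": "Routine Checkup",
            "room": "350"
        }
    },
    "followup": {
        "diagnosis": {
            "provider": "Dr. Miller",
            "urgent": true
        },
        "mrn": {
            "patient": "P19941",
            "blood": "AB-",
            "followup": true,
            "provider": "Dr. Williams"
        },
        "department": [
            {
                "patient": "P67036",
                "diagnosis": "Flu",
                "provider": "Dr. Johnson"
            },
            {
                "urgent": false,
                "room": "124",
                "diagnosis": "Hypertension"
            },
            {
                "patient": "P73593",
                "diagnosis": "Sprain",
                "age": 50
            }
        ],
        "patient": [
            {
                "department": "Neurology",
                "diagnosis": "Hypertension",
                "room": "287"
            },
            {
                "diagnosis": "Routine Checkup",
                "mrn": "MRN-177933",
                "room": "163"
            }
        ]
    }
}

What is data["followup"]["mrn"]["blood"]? "AB-"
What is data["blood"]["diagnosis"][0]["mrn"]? "MRN-974882"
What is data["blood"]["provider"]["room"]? "350"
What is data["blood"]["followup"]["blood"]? "O+"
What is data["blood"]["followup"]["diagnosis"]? "Hypertension"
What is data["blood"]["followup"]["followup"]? False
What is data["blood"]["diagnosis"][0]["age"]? 63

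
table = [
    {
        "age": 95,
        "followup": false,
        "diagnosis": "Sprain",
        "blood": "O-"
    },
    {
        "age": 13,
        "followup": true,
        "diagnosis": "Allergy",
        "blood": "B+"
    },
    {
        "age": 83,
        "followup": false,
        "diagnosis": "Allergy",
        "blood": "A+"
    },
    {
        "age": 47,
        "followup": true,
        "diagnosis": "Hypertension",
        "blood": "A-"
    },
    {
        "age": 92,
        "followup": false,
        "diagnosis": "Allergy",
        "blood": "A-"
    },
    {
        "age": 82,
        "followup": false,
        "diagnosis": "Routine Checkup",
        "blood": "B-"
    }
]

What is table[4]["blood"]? "A-"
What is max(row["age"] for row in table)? 95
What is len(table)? 6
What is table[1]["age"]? 13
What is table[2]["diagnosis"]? "Allergy"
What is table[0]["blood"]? "O-"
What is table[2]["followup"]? False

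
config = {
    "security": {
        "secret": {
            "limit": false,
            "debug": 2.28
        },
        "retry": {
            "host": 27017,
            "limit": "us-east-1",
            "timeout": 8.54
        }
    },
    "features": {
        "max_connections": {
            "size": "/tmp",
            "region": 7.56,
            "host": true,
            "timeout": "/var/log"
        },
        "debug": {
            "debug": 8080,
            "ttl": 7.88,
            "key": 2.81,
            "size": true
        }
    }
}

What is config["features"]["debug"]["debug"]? 8080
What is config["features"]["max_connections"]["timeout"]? "/var/log"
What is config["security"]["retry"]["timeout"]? 8.54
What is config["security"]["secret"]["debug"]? 2.28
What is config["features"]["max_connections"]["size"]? "/tmp"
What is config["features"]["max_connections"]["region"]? 7.56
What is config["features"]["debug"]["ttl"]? 7.88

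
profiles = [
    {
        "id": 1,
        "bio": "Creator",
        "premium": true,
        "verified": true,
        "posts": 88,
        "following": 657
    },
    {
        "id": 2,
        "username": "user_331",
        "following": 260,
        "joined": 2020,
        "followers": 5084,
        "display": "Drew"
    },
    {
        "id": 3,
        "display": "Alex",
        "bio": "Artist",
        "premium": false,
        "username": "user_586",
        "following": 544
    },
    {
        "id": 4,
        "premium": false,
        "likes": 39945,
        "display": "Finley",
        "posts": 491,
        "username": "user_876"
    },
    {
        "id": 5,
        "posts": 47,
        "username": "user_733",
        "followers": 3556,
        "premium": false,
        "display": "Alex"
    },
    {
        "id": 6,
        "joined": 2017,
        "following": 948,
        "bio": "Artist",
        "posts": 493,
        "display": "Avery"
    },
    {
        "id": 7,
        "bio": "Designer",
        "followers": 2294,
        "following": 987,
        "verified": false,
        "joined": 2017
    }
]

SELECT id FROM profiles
[1, 2, 3, 4, 5, 6, 7]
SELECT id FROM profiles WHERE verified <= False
[7]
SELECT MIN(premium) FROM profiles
False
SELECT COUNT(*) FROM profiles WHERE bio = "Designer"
1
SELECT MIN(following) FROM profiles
260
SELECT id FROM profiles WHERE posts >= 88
[1, 4, 6]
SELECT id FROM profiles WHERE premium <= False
[3, 4, 5]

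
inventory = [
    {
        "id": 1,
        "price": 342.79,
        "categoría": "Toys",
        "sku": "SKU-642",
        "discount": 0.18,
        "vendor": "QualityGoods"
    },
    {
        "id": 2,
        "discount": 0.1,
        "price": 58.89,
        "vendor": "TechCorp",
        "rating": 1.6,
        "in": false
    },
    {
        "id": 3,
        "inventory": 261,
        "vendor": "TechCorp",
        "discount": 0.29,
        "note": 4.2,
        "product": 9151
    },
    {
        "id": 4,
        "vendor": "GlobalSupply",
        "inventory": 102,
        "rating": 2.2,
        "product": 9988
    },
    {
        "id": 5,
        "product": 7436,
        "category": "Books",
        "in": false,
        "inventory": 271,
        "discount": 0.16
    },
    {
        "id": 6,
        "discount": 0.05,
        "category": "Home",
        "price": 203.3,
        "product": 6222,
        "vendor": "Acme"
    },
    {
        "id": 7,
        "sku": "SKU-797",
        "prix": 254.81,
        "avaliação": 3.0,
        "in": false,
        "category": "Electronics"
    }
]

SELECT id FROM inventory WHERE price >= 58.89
[1, 2, 6]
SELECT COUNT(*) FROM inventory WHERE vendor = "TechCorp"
2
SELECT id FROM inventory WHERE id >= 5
[5, 6, 7]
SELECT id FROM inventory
[1, 2, 3, 4, 5, 6, 7]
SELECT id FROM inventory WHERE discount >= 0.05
[1, 2, 3, 5, 6]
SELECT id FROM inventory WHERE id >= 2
[2, 3, 4, 5, 6, 7]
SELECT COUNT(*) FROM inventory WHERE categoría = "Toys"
1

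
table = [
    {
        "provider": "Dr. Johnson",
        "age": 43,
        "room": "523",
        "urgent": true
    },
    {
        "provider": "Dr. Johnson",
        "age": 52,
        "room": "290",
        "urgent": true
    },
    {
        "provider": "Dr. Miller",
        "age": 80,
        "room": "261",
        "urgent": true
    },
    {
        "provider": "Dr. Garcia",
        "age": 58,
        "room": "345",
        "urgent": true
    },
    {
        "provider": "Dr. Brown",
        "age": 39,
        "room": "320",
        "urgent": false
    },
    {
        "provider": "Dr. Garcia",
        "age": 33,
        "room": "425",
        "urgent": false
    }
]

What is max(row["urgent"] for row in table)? True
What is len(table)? 6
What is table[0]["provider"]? "Dr. Johnson"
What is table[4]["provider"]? "Dr. Brown"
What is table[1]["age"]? 52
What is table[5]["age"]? 33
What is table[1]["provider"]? "Dr. Johnson"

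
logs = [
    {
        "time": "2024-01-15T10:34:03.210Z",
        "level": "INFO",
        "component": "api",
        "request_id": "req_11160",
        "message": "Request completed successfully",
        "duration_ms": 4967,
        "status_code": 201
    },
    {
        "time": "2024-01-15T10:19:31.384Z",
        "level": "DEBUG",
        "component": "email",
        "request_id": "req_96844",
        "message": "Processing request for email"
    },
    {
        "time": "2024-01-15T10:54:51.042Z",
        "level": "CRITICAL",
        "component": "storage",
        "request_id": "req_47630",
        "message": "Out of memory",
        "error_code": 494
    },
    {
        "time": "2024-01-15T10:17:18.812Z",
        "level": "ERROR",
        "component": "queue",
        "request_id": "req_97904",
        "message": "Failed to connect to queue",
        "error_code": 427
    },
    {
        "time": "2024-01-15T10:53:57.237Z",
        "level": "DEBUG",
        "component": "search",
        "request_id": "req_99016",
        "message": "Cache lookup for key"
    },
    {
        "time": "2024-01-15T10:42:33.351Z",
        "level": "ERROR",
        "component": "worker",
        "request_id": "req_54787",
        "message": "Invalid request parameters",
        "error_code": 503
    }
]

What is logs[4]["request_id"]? "req_99016"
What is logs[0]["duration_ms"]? 4967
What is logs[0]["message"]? "Request completed successfully"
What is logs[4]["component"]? "search"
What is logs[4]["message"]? "Cache lookup for key"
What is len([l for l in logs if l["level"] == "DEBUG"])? 2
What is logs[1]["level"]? "DEBUG"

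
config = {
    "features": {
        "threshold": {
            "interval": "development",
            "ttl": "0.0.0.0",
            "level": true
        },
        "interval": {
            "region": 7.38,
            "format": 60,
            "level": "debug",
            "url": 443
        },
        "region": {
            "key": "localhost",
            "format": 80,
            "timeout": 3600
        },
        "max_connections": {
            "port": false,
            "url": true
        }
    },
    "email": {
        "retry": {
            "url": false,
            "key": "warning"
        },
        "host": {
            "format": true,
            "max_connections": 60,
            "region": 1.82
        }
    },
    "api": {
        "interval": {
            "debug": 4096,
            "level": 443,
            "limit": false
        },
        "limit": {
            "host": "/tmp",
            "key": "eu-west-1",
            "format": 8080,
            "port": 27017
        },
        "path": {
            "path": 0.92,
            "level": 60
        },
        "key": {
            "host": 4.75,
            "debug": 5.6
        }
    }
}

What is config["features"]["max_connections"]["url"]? True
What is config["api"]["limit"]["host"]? "/tmp"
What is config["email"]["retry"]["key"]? "warning"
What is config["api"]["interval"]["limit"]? False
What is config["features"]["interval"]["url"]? 443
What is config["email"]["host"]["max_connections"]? 60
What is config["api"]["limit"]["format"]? 8080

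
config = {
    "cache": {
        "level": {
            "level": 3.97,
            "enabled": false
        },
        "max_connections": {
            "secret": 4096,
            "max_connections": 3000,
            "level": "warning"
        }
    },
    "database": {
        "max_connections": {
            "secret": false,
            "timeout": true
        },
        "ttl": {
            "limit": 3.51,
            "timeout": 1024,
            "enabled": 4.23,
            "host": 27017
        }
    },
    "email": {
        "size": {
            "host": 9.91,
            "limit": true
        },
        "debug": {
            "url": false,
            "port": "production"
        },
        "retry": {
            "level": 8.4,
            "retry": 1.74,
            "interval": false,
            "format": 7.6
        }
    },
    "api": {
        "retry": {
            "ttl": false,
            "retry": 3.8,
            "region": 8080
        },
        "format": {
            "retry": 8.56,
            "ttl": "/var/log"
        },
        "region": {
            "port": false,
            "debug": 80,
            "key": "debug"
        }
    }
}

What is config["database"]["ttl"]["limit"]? 3.51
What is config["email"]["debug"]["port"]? "production"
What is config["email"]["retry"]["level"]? 8.4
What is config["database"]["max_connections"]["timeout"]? True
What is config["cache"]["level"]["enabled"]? False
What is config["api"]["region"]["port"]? False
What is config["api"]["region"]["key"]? "debug"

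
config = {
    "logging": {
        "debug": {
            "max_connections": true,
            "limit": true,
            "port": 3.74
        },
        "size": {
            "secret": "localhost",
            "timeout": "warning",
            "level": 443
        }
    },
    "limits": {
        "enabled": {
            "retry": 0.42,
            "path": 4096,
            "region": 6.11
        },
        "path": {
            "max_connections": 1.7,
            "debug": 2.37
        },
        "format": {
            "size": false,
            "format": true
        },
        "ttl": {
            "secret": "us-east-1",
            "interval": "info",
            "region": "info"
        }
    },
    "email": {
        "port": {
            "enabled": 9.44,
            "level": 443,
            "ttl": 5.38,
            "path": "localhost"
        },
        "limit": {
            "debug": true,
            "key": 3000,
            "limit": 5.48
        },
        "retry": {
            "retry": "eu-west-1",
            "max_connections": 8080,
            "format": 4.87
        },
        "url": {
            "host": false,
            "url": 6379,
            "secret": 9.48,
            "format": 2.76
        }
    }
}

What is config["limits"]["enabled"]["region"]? 6.11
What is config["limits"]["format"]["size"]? False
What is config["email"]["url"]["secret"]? 9.48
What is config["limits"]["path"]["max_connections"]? 1.7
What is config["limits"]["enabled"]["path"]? 4096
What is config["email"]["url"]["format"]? 2.76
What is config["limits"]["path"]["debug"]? 2.37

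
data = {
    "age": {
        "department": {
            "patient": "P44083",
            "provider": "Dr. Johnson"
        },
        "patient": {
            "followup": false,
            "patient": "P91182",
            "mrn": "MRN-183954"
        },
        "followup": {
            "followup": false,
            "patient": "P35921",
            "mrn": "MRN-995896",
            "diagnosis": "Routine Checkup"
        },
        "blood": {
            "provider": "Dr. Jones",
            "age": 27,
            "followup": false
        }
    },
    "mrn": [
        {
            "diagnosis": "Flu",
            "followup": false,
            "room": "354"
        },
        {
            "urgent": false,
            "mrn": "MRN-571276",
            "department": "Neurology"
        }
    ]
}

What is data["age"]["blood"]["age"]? 27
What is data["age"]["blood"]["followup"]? False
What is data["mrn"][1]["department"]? "Neurology"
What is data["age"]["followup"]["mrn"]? "MRN-995896"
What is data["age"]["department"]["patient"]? "P44083"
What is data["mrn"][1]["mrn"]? "MRN-571276"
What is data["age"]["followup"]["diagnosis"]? "Routine Checkup"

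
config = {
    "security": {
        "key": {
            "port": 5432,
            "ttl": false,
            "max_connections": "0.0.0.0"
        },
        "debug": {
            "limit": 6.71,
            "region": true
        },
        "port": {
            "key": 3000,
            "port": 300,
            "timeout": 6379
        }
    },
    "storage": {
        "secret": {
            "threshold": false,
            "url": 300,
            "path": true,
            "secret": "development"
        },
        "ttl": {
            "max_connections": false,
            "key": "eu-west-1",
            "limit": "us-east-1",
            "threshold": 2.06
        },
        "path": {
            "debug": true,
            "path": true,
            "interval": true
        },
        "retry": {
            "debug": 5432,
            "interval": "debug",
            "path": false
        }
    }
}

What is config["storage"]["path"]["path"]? True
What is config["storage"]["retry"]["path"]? False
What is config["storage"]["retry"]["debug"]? 5432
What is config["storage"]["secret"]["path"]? True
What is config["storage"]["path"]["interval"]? True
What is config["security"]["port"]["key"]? 3000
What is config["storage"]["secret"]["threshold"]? False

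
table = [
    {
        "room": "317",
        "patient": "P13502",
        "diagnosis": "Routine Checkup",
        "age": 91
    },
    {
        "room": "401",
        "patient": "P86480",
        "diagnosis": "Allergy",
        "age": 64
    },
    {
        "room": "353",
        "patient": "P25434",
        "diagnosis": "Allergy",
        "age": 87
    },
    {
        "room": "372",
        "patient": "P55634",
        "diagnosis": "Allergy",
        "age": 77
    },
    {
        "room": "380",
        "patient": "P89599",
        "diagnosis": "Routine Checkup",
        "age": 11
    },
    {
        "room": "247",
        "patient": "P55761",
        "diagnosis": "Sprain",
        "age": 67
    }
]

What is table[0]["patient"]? "P13502"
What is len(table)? 6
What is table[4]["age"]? 11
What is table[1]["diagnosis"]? "Allergy"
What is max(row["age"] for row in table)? 91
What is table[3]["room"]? "372"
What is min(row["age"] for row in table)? 11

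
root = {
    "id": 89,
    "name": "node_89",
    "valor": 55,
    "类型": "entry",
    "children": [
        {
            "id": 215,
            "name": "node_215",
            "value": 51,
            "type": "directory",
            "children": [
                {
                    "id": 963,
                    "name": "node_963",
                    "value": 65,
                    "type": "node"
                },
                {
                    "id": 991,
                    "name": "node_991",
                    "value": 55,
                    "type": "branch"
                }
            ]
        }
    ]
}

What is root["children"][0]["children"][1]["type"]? "branch"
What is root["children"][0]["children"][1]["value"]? 55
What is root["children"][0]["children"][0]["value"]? 65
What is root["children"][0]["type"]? "directory"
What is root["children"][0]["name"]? "node_215"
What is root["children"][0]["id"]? 215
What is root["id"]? 89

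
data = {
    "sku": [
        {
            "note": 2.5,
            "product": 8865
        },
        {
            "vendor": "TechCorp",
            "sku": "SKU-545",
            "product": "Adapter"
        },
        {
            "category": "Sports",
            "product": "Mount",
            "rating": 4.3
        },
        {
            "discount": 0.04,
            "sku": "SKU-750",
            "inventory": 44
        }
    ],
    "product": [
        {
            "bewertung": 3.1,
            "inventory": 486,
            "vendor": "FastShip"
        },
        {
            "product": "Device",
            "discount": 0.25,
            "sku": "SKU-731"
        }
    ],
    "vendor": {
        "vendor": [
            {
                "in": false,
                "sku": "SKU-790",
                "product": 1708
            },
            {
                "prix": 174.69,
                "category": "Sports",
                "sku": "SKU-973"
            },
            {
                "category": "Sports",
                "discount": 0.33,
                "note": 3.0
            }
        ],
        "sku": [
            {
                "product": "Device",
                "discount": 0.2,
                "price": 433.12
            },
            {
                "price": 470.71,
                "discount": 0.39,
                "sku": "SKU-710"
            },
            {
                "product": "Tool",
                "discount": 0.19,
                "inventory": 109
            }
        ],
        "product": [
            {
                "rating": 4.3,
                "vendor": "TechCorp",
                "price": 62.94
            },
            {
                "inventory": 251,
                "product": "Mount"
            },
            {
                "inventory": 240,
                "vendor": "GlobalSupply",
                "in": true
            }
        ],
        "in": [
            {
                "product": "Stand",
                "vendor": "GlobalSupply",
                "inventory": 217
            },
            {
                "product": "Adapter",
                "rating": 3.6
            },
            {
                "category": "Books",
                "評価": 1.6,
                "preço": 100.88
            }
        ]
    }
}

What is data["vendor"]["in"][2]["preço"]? 100.88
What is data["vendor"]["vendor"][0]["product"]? 1708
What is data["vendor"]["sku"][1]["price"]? 470.71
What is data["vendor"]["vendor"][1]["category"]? "Sports"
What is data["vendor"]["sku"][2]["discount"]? 0.19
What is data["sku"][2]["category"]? "Sports"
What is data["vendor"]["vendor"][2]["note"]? 3.0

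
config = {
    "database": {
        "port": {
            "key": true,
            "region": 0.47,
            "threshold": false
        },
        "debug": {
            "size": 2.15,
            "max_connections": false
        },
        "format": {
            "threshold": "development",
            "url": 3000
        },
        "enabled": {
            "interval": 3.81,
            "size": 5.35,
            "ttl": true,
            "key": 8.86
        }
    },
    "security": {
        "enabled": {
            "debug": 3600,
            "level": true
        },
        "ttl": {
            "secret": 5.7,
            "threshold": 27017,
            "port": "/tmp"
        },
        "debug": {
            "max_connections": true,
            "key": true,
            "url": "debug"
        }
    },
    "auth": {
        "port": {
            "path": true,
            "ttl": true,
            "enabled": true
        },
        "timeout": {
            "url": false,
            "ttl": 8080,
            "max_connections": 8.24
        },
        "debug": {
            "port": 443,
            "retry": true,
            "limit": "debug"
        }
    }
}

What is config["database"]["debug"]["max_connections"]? False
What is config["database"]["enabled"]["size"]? 5.35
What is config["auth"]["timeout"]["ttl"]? 8080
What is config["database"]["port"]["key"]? True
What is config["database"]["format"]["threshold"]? "development"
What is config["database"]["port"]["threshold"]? False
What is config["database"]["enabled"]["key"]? 8.86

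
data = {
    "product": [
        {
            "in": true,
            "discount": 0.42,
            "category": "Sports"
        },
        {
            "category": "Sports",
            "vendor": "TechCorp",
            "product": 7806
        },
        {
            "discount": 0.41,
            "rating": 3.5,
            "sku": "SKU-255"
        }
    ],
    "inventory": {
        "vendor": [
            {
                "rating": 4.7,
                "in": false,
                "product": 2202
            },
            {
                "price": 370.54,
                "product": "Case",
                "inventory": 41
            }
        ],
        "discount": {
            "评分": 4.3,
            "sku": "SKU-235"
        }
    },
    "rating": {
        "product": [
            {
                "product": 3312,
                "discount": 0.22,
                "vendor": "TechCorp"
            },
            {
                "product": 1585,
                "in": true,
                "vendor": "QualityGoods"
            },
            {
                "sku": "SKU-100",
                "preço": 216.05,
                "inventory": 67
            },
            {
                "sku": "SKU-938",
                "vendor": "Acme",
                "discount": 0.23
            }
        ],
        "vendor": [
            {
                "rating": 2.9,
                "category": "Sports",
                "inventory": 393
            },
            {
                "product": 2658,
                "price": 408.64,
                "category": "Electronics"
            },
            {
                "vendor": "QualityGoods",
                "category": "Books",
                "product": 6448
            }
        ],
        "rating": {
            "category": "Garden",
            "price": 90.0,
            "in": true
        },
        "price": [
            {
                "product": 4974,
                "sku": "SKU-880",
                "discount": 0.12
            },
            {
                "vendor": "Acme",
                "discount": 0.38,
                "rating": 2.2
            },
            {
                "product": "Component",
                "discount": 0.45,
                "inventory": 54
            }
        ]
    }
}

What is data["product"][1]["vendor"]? "TechCorp"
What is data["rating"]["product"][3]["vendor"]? "Acme"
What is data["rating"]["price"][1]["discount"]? 0.38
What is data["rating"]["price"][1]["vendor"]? "Acme"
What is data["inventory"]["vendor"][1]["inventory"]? 41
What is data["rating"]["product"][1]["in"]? True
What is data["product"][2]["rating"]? 3.5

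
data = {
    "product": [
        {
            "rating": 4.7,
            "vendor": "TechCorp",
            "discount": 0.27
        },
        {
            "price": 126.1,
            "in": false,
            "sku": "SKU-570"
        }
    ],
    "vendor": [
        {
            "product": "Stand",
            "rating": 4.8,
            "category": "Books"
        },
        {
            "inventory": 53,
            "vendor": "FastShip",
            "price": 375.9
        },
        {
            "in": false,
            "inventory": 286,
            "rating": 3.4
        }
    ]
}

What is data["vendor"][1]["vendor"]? "FastShip"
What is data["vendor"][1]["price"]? 375.9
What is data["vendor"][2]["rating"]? 3.4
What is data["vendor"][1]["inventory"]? 53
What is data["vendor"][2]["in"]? False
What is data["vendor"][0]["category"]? "Books"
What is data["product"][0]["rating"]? 4.7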